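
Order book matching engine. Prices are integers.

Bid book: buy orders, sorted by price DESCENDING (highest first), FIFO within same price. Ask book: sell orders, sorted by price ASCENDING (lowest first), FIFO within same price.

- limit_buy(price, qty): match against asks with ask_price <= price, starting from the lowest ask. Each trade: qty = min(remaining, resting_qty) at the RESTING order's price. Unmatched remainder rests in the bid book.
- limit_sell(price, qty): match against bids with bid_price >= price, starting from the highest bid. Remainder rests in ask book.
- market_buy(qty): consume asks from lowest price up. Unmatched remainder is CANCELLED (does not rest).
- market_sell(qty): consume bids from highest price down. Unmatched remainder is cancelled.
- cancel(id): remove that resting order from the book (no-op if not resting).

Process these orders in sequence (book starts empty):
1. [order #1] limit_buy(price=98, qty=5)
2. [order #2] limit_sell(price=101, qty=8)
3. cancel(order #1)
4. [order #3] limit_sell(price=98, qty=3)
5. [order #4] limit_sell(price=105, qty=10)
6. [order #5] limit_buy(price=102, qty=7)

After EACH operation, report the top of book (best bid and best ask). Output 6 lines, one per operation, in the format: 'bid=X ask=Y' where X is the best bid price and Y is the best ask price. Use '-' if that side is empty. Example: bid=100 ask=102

Answer: bid=98 ask=-
bid=98 ask=101
bid=- ask=101
bid=- ask=98
bid=- ask=98
bid=- ask=101

Derivation:
After op 1 [order #1] limit_buy(price=98, qty=5): fills=none; bids=[#1:5@98] asks=[-]
After op 2 [order #2] limit_sell(price=101, qty=8): fills=none; bids=[#1:5@98] asks=[#2:8@101]
After op 3 cancel(order #1): fills=none; bids=[-] asks=[#2:8@101]
After op 4 [order #3] limit_sell(price=98, qty=3): fills=none; bids=[-] asks=[#3:3@98 #2:8@101]
After op 5 [order #4] limit_sell(price=105, qty=10): fills=none; bids=[-] asks=[#3:3@98 #2:8@101 #4:10@105]
After op 6 [order #5] limit_buy(price=102, qty=7): fills=#5x#3:3@98 #5x#2:4@101; bids=[-] asks=[#2:4@101 #4:10@105]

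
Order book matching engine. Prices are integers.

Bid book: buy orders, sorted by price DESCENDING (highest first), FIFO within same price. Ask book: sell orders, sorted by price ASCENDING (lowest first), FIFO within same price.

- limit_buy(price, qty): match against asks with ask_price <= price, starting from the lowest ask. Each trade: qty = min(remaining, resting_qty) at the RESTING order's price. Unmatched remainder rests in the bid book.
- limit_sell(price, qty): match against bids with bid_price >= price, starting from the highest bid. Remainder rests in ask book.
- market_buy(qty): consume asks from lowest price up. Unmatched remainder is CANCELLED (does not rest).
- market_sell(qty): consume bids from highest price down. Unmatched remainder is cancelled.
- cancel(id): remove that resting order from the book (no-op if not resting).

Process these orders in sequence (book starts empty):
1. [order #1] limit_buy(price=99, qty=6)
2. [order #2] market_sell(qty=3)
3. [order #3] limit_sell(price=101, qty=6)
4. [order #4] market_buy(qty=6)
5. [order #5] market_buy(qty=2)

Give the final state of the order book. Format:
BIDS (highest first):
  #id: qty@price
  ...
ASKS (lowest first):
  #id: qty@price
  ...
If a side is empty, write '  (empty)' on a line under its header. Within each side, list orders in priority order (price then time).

Answer: BIDS (highest first):
  #1: 3@99
ASKS (lowest first):
  (empty)

Derivation:
After op 1 [order #1] limit_buy(price=99, qty=6): fills=none; bids=[#1:6@99] asks=[-]
After op 2 [order #2] market_sell(qty=3): fills=#1x#2:3@99; bids=[#1:3@99] asks=[-]
After op 3 [order #3] limit_sell(price=101, qty=6): fills=none; bids=[#1:3@99] asks=[#3:6@101]
After op 4 [order #4] market_buy(qty=6): fills=#4x#3:6@101; bids=[#1:3@99] asks=[-]
After op 5 [order #5] market_buy(qty=2): fills=none; bids=[#1:3@99] asks=[-]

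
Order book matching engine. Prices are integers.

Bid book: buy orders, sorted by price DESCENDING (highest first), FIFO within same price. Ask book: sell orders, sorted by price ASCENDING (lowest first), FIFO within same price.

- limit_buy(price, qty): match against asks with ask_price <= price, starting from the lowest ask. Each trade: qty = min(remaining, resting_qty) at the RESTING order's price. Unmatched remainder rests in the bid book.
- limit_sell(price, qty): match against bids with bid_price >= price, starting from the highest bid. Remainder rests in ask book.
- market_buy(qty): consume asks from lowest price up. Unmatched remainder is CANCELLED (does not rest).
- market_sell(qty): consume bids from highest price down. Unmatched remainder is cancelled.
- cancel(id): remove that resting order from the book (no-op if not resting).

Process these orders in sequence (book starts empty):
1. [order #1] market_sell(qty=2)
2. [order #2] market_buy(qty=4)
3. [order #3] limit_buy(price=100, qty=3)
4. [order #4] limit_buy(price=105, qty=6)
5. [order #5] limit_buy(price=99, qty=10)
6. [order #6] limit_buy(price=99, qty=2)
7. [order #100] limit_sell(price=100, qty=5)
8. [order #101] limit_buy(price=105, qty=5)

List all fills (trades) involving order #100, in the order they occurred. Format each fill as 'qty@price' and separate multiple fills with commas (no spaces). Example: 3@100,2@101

After op 1 [order #1] market_sell(qty=2): fills=none; bids=[-] asks=[-]
After op 2 [order #2] market_buy(qty=4): fills=none; bids=[-] asks=[-]
After op 3 [order #3] limit_buy(price=100, qty=3): fills=none; bids=[#3:3@100] asks=[-]
After op 4 [order #4] limit_buy(price=105, qty=6): fills=none; bids=[#4:6@105 #3:3@100] asks=[-]
After op 5 [order #5] limit_buy(price=99, qty=10): fills=none; bids=[#4:6@105 #3:3@100 #5:10@99] asks=[-]
After op 6 [order #6] limit_buy(price=99, qty=2): fills=none; bids=[#4:6@105 #3:3@100 #5:10@99 #6:2@99] asks=[-]
After op 7 [order #100] limit_sell(price=100, qty=5): fills=#4x#100:5@105; bids=[#4:1@105 #3:3@100 #5:10@99 #6:2@99] asks=[-]
After op 8 [order #101] limit_buy(price=105, qty=5): fills=none; bids=[#4:1@105 #101:5@105 #3:3@100 #5:10@99 #6:2@99] asks=[-]

Answer: 5@105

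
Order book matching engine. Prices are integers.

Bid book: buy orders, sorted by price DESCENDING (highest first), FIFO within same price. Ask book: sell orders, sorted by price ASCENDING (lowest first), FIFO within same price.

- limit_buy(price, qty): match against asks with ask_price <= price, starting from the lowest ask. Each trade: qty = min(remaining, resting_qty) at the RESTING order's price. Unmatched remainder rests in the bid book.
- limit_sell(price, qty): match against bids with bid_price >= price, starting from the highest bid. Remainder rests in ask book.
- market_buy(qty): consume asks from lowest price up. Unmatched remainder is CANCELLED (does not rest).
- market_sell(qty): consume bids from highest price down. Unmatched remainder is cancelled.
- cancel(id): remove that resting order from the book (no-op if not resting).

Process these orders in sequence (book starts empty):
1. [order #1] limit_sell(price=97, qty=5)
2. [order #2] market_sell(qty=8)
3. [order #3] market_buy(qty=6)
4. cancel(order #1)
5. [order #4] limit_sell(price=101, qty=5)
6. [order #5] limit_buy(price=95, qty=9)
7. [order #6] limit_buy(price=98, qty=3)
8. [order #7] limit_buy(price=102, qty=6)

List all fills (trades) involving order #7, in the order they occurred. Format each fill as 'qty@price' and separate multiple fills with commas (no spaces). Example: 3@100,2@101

Answer: 5@101

Derivation:
After op 1 [order #1] limit_sell(price=97, qty=5): fills=none; bids=[-] asks=[#1:5@97]
After op 2 [order #2] market_sell(qty=8): fills=none; bids=[-] asks=[#1:5@97]
After op 3 [order #3] market_buy(qty=6): fills=#3x#1:5@97; bids=[-] asks=[-]
After op 4 cancel(order #1): fills=none; bids=[-] asks=[-]
After op 5 [order #4] limit_sell(price=101, qty=5): fills=none; bids=[-] asks=[#4:5@101]
After op 6 [order #5] limit_buy(price=95, qty=9): fills=none; bids=[#5:9@95] asks=[#4:5@101]
After op 7 [order #6] limit_buy(price=98, qty=3): fills=none; bids=[#6:3@98 #5:9@95] asks=[#4:5@101]
After op 8 [order #7] limit_buy(price=102, qty=6): fills=#7x#4:5@101; bids=[#7:1@102 #6:3@98 #5:9@95] asks=[-]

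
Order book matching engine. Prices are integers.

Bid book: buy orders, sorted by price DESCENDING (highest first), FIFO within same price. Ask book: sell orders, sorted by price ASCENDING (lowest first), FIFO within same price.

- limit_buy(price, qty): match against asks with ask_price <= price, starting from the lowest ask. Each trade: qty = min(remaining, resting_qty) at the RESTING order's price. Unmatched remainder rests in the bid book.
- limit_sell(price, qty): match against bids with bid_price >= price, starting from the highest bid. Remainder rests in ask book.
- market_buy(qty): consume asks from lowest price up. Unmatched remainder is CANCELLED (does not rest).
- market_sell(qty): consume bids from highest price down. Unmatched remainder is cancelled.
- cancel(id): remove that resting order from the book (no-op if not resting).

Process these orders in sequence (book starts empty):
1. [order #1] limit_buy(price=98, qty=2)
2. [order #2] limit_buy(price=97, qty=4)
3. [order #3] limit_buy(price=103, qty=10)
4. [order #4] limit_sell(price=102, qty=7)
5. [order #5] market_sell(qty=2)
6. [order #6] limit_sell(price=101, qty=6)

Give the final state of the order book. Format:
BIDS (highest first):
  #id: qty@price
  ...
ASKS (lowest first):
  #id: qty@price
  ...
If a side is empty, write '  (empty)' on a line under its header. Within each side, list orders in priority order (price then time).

After op 1 [order #1] limit_buy(price=98, qty=2): fills=none; bids=[#1:2@98] asks=[-]
After op 2 [order #2] limit_buy(price=97, qty=4): fills=none; bids=[#1:2@98 #2:4@97] asks=[-]
After op 3 [order #3] limit_buy(price=103, qty=10): fills=none; bids=[#3:10@103 #1:2@98 #2:4@97] asks=[-]
After op 4 [order #4] limit_sell(price=102, qty=7): fills=#3x#4:7@103; bids=[#3:3@103 #1:2@98 #2:4@97] asks=[-]
After op 5 [order #5] market_sell(qty=2): fills=#3x#5:2@103; bids=[#3:1@103 #1:2@98 #2:4@97] asks=[-]
After op 6 [order #6] limit_sell(price=101, qty=6): fills=#3x#6:1@103; bids=[#1:2@98 #2:4@97] asks=[#6:5@101]

Answer: BIDS (highest first):
  #1: 2@98
  #2: 4@97
ASKS (lowest first):
  #6: 5@101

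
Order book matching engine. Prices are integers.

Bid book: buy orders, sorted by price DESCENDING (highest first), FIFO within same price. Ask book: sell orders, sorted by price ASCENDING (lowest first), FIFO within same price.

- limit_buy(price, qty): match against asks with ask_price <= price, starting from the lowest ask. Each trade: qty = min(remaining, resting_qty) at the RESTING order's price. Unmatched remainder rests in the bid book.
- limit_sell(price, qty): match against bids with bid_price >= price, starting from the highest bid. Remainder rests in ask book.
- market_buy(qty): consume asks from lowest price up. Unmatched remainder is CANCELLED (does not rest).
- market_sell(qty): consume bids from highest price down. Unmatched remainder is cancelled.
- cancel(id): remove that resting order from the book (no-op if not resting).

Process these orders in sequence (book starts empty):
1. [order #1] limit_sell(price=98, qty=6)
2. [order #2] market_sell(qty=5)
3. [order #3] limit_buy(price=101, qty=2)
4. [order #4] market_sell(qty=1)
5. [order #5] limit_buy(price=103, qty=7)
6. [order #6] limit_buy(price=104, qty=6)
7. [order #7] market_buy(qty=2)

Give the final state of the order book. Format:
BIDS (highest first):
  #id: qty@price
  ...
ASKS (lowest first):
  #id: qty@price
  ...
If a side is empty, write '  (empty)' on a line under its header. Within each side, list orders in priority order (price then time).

Answer: BIDS (highest first):
  #6: 6@104
  #5: 3@103
ASKS (lowest first):
  (empty)

Derivation:
After op 1 [order #1] limit_sell(price=98, qty=6): fills=none; bids=[-] asks=[#1:6@98]
After op 2 [order #2] market_sell(qty=5): fills=none; bids=[-] asks=[#1:6@98]
After op 3 [order #3] limit_buy(price=101, qty=2): fills=#3x#1:2@98; bids=[-] asks=[#1:4@98]
After op 4 [order #4] market_sell(qty=1): fills=none; bids=[-] asks=[#1:4@98]
After op 5 [order #5] limit_buy(price=103, qty=7): fills=#5x#1:4@98; bids=[#5:3@103] asks=[-]
After op 6 [order #6] limit_buy(price=104, qty=6): fills=none; bids=[#6:6@104 #5:3@103] asks=[-]
After op 7 [order #7] market_buy(qty=2): fills=none; bids=[#6:6@104 #5:3@103] asks=[-]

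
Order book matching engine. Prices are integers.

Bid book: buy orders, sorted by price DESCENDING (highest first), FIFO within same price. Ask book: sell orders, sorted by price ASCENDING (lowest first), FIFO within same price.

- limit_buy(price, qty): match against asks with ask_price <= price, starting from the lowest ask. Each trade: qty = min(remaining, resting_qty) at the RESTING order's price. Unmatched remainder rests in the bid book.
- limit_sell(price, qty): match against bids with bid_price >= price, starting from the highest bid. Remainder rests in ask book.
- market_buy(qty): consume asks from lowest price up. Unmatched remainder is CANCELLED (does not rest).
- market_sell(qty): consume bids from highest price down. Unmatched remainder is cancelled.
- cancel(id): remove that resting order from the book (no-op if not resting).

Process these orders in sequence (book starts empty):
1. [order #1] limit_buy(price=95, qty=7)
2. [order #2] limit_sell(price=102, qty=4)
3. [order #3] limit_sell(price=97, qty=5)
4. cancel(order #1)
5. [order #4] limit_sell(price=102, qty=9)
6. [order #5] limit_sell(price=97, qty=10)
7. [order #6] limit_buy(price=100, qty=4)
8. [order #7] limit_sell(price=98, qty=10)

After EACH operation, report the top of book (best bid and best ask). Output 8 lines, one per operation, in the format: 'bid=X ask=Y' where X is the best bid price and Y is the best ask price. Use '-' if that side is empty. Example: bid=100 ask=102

After op 1 [order #1] limit_buy(price=95, qty=7): fills=none; bids=[#1:7@95] asks=[-]
After op 2 [order #2] limit_sell(price=102, qty=4): fills=none; bids=[#1:7@95] asks=[#2:4@102]
After op 3 [order #3] limit_sell(price=97, qty=5): fills=none; bids=[#1:7@95] asks=[#3:5@97 #2:4@102]
After op 4 cancel(order #1): fills=none; bids=[-] asks=[#3:5@97 #2:4@102]
After op 5 [order #4] limit_sell(price=102, qty=9): fills=none; bids=[-] asks=[#3:5@97 #2:4@102 #4:9@102]
After op 6 [order #5] limit_sell(price=97, qty=10): fills=none; bids=[-] asks=[#3:5@97 #5:10@97 #2:4@102 #4:9@102]
After op 7 [order #6] limit_buy(price=100, qty=4): fills=#6x#3:4@97; bids=[-] asks=[#3:1@97 #5:10@97 #2:4@102 #4:9@102]
After op 8 [order #7] limit_sell(price=98, qty=10): fills=none; bids=[-] asks=[#3:1@97 #5:10@97 #7:10@98 #2:4@102 #4:9@102]

Answer: bid=95 ask=-
bid=95 ask=102
bid=95 ask=97
bid=- ask=97
bid=- ask=97
bid=- ask=97
bid=- ask=97
bid=- ask=97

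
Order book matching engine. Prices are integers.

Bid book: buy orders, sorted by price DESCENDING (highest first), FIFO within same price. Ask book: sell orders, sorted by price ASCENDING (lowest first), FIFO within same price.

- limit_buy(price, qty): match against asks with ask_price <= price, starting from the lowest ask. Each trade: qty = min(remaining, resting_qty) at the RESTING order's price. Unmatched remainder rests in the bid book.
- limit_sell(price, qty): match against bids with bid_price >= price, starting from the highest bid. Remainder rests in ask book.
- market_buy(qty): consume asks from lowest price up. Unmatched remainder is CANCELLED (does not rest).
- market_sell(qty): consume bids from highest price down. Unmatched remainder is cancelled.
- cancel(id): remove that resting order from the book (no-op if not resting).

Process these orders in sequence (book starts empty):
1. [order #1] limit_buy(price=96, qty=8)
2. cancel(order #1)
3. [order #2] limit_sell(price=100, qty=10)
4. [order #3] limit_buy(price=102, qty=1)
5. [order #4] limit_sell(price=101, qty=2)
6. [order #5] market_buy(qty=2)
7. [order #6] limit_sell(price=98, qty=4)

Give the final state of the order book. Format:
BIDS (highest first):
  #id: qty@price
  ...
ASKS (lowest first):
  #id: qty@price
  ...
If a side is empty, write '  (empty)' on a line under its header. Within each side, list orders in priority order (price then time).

Answer: BIDS (highest first):
  (empty)
ASKS (lowest first):
  #6: 4@98
  #2: 7@100
  #4: 2@101

Derivation:
After op 1 [order #1] limit_buy(price=96, qty=8): fills=none; bids=[#1:8@96] asks=[-]
After op 2 cancel(order #1): fills=none; bids=[-] asks=[-]
After op 3 [order #2] limit_sell(price=100, qty=10): fills=none; bids=[-] asks=[#2:10@100]
After op 4 [order #3] limit_buy(price=102, qty=1): fills=#3x#2:1@100; bids=[-] asks=[#2:9@100]
After op 5 [order #4] limit_sell(price=101, qty=2): fills=none; bids=[-] asks=[#2:9@100 #4:2@101]
After op 6 [order #5] market_buy(qty=2): fills=#5x#2:2@100; bids=[-] asks=[#2:7@100 #4:2@101]
After op 7 [order #6] limit_sell(price=98, qty=4): fills=none; bids=[-] asks=[#6:4@98 #2:7@100 #4:2@101]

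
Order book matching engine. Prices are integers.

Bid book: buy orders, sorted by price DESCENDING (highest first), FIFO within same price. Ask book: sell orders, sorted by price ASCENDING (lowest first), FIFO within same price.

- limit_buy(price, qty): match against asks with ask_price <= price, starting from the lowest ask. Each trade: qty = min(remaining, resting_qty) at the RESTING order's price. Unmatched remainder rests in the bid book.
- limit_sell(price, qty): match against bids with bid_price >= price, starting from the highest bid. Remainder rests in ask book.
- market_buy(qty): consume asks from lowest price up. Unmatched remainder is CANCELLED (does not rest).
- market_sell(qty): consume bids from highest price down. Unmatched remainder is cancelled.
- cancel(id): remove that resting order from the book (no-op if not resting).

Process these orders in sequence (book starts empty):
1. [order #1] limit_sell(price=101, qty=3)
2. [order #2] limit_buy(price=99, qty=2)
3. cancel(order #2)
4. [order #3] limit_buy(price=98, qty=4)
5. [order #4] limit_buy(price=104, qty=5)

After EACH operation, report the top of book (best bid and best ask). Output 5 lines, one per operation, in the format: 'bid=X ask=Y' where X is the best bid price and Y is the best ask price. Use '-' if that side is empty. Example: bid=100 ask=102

After op 1 [order #1] limit_sell(price=101, qty=3): fills=none; bids=[-] asks=[#1:3@101]
After op 2 [order #2] limit_buy(price=99, qty=2): fills=none; bids=[#2:2@99] asks=[#1:3@101]
After op 3 cancel(order #2): fills=none; bids=[-] asks=[#1:3@101]
After op 4 [order #3] limit_buy(price=98, qty=4): fills=none; bids=[#3:4@98] asks=[#1:3@101]
After op 5 [order #4] limit_buy(price=104, qty=5): fills=#4x#1:3@101; bids=[#4:2@104 #3:4@98] asks=[-]

Answer: bid=- ask=101
bid=99 ask=101
bid=- ask=101
bid=98 ask=101
bid=104 ask=-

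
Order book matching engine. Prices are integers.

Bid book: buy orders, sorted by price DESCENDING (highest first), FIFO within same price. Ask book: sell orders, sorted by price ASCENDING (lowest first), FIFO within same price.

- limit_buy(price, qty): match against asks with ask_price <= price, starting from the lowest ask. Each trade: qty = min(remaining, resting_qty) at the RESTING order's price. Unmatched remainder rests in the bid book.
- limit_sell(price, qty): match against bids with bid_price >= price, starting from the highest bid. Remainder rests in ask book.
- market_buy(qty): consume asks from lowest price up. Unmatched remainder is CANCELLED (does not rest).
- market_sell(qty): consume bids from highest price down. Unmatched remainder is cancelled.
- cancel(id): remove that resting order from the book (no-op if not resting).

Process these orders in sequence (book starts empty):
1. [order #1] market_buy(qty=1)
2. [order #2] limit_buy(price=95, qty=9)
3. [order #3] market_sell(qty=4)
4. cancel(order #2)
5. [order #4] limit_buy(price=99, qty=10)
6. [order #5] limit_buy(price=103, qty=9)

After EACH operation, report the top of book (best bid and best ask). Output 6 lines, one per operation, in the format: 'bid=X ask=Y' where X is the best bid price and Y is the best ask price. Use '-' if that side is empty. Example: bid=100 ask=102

Answer: bid=- ask=-
bid=95 ask=-
bid=95 ask=-
bid=- ask=-
bid=99 ask=-
bid=103 ask=-

Derivation:
After op 1 [order #1] market_buy(qty=1): fills=none; bids=[-] asks=[-]
After op 2 [order #2] limit_buy(price=95, qty=9): fills=none; bids=[#2:9@95] asks=[-]
After op 3 [order #3] market_sell(qty=4): fills=#2x#3:4@95; bids=[#2:5@95] asks=[-]
After op 4 cancel(order #2): fills=none; bids=[-] asks=[-]
After op 5 [order #4] limit_buy(price=99, qty=10): fills=none; bids=[#4:10@99] asks=[-]
After op 6 [order #5] limit_buy(price=103, qty=9): fills=none; bids=[#5:9@103 #4:10@99] asks=[-]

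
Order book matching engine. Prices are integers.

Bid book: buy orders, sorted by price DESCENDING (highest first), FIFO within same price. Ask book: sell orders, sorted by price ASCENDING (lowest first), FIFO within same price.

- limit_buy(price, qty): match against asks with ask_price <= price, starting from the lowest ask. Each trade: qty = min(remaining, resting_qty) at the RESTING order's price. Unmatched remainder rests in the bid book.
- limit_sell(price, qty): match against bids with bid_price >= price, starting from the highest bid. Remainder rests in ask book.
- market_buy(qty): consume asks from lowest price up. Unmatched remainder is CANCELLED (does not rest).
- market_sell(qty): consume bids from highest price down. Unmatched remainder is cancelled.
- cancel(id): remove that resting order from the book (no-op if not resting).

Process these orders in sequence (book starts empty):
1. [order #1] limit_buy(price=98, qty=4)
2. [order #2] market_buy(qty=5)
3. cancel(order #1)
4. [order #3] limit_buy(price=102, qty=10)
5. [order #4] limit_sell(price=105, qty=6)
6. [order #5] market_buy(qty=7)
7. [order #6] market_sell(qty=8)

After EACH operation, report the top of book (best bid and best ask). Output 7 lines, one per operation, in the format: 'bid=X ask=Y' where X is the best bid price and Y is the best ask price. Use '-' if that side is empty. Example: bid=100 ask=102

Answer: bid=98 ask=-
bid=98 ask=-
bid=- ask=-
bid=102 ask=-
bid=102 ask=105
bid=102 ask=-
bid=102 ask=-

Derivation:
After op 1 [order #1] limit_buy(price=98, qty=4): fills=none; bids=[#1:4@98] asks=[-]
After op 2 [order #2] market_buy(qty=5): fills=none; bids=[#1:4@98] asks=[-]
After op 3 cancel(order #1): fills=none; bids=[-] asks=[-]
After op 4 [order #3] limit_buy(price=102, qty=10): fills=none; bids=[#3:10@102] asks=[-]
After op 5 [order #4] limit_sell(price=105, qty=6): fills=none; bids=[#3:10@102] asks=[#4:6@105]
After op 6 [order #5] market_buy(qty=7): fills=#5x#4:6@105; bids=[#3:10@102] asks=[-]
After op 7 [order #6] market_sell(qty=8): fills=#3x#6:8@102; bids=[#3:2@102] asks=[-]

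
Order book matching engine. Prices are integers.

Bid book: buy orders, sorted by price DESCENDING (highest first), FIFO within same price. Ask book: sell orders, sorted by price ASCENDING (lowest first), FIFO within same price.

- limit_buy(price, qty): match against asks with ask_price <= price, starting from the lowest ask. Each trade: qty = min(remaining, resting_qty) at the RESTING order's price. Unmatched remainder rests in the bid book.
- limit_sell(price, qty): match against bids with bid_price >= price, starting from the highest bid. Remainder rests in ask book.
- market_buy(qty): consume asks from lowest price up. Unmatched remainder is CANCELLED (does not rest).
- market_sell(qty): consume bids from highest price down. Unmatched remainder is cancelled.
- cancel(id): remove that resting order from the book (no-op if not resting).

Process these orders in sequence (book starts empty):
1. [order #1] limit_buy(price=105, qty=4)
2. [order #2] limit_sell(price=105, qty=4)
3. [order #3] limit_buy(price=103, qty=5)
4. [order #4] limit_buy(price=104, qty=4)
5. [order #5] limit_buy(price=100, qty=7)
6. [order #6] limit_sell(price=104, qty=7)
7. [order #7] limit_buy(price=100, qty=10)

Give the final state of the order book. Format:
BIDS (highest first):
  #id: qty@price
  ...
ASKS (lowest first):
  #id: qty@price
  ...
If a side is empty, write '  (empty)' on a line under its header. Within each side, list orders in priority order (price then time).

Answer: BIDS (highest first):
  #3: 5@103
  #5: 7@100
  #7: 10@100
ASKS (lowest first):
  #6: 3@104

Derivation:
After op 1 [order #1] limit_buy(price=105, qty=4): fills=none; bids=[#1:4@105] asks=[-]
After op 2 [order #2] limit_sell(price=105, qty=4): fills=#1x#2:4@105; bids=[-] asks=[-]
After op 3 [order #3] limit_buy(price=103, qty=5): fills=none; bids=[#3:5@103] asks=[-]
After op 4 [order #4] limit_buy(price=104, qty=4): fills=none; bids=[#4:4@104 #3:5@103] asks=[-]
After op 5 [order #5] limit_buy(price=100, qty=7): fills=none; bids=[#4:4@104 #3:5@103 #5:7@100] asks=[-]
After op 6 [order #6] limit_sell(price=104, qty=7): fills=#4x#6:4@104; bids=[#3:5@103 #5:7@100] asks=[#6:3@104]
After op 7 [order #7] limit_buy(price=100, qty=10): fills=none; bids=[#3:5@103 #5:7@100 #7:10@100] asks=[#6:3@104]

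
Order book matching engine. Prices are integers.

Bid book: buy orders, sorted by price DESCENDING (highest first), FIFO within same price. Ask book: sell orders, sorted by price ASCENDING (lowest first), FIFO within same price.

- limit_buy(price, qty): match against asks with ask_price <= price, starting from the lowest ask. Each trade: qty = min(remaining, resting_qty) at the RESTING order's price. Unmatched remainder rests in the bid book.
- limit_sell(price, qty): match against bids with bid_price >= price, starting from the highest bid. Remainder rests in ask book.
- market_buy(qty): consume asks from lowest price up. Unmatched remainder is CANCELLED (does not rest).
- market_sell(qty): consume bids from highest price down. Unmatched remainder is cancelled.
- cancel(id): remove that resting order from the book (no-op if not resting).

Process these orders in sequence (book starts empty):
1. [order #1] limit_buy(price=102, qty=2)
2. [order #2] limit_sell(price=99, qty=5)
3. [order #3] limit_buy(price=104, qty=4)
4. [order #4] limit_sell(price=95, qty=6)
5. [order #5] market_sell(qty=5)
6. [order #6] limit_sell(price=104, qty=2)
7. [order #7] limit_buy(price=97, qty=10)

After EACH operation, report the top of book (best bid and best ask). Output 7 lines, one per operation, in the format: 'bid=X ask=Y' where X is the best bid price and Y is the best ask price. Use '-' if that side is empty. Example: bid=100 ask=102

After op 1 [order #1] limit_buy(price=102, qty=2): fills=none; bids=[#1:2@102] asks=[-]
After op 2 [order #2] limit_sell(price=99, qty=5): fills=#1x#2:2@102; bids=[-] asks=[#2:3@99]
After op 3 [order #3] limit_buy(price=104, qty=4): fills=#3x#2:3@99; bids=[#3:1@104] asks=[-]
After op 4 [order #4] limit_sell(price=95, qty=6): fills=#3x#4:1@104; bids=[-] asks=[#4:5@95]
After op 5 [order #5] market_sell(qty=5): fills=none; bids=[-] asks=[#4:5@95]
After op 6 [order #6] limit_sell(price=104, qty=2): fills=none; bids=[-] asks=[#4:5@95 #6:2@104]
After op 7 [order #7] limit_buy(price=97, qty=10): fills=#7x#4:5@95; bids=[#7:5@97] asks=[#6:2@104]

Answer: bid=102 ask=-
bid=- ask=99
bid=104 ask=-
bid=- ask=95
bid=- ask=95
bid=- ask=95
bid=97 ask=104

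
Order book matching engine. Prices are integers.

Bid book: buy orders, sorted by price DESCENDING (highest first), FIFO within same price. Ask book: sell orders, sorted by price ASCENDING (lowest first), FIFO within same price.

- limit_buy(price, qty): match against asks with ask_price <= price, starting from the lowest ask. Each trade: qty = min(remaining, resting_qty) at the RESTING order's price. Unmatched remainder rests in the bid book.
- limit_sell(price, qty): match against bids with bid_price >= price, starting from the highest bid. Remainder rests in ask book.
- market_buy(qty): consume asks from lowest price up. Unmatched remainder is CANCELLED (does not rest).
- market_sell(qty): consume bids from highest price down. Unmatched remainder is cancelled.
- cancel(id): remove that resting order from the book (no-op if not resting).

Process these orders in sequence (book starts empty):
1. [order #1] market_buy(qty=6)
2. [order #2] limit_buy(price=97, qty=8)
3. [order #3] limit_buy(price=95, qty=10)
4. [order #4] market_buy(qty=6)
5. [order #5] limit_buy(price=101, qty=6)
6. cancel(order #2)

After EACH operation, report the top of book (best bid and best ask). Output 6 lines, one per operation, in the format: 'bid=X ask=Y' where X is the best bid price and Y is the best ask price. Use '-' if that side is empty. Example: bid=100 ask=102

After op 1 [order #1] market_buy(qty=6): fills=none; bids=[-] asks=[-]
After op 2 [order #2] limit_buy(price=97, qty=8): fills=none; bids=[#2:8@97] asks=[-]
After op 3 [order #3] limit_buy(price=95, qty=10): fills=none; bids=[#2:8@97 #3:10@95] asks=[-]
After op 4 [order #4] market_buy(qty=6): fills=none; bids=[#2:8@97 #3:10@95] asks=[-]
After op 5 [order #5] limit_buy(price=101, qty=6): fills=none; bids=[#5:6@101 #2:8@97 #3:10@95] asks=[-]
After op 6 cancel(order #2): fills=none; bids=[#5:6@101 #3:10@95] asks=[-]

Answer: bid=- ask=-
bid=97 ask=-
bid=97 ask=-
bid=97 ask=-
bid=101 ask=-
bid=101 ask=-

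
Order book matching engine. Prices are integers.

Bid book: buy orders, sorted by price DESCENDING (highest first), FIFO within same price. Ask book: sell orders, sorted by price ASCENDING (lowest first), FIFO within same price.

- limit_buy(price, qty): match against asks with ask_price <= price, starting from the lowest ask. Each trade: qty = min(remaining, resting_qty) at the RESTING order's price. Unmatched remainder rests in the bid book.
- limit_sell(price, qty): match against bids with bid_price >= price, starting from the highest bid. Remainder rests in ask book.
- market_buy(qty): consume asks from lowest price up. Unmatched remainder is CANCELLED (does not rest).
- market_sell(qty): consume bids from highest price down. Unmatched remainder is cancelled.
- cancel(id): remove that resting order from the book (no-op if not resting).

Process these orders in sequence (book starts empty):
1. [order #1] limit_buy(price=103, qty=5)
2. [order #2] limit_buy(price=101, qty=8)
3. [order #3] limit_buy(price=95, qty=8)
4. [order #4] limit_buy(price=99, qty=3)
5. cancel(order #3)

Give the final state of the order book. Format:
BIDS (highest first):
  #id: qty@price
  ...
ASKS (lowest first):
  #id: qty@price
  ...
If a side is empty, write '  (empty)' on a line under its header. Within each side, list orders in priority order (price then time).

After op 1 [order #1] limit_buy(price=103, qty=5): fills=none; bids=[#1:5@103] asks=[-]
After op 2 [order #2] limit_buy(price=101, qty=8): fills=none; bids=[#1:5@103 #2:8@101] asks=[-]
After op 3 [order #3] limit_buy(price=95, qty=8): fills=none; bids=[#1:5@103 #2:8@101 #3:8@95] asks=[-]
After op 4 [order #4] limit_buy(price=99, qty=3): fills=none; bids=[#1:5@103 #2:8@101 #4:3@99 #3:8@95] asks=[-]
After op 5 cancel(order #3): fills=none; bids=[#1:5@103 #2:8@101 #4:3@99] asks=[-]

Answer: BIDS (highest first):
  #1: 5@103
  #2: 8@101
  #4: 3@99
ASKS (lowest first):
  (empty)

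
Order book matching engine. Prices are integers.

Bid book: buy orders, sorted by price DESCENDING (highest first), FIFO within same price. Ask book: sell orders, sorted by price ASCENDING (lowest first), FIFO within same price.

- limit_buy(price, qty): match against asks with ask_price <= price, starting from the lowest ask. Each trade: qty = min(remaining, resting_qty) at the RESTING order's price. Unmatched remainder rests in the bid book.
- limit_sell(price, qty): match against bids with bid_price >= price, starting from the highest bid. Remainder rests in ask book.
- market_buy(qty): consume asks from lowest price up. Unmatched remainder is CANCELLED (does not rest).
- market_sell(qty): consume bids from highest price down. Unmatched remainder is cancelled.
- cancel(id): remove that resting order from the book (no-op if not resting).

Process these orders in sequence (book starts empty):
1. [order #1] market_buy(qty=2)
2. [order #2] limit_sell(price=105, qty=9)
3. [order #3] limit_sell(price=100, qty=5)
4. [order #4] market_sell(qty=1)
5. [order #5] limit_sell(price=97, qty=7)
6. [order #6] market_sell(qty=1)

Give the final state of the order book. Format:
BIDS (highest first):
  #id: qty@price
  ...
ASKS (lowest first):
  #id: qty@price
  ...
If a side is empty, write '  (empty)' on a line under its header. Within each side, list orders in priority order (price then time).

After op 1 [order #1] market_buy(qty=2): fills=none; bids=[-] asks=[-]
After op 2 [order #2] limit_sell(price=105, qty=9): fills=none; bids=[-] asks=[#2:9@105]
After op 3 [order #3] limit_sell(price=100, qty=5): fills=none; bids=[-] asks=[#3:5@100 #2:9@105]
After op 4 [order #4] market_sell(qty=1): fills=none; bids=[-] asks=[#3:5@100 #2:9@105]
After op 5 [order #5] limit_sell(price=97, qty=7): fills=none; bids=[-] asks=[#5:7@97 #3:5@100 #2:9@105]
After op 6 [order #6] market_sell(qty=1): fills=none; bids=[-] asks=[#5:7@97 #3:5@100 #2:9@105]

Answer: BIDS (highest first):
  (empty)
ASKS (lowest first):
  #5: 7@97
  #3: 5@100
  #2: 9@105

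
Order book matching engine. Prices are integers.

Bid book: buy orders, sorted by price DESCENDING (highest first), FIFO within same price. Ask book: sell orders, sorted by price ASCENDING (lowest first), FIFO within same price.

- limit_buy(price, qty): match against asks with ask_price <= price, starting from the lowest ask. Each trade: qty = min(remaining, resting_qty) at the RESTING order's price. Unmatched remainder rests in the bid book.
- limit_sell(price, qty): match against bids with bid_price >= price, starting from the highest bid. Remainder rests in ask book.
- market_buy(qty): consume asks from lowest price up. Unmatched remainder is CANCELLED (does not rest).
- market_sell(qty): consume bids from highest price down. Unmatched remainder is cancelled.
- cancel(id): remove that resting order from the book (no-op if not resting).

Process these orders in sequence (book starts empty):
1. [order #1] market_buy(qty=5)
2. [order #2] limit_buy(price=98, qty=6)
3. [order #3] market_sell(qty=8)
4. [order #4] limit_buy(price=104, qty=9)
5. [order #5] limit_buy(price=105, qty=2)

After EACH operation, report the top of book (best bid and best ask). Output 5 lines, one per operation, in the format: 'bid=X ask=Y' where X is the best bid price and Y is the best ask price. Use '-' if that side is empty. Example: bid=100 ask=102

Answer: bid=- ask=-
bid=98 ask=-
bid=- ask=-
bid=104 ask=-
bid=105 ask=-

Derivation:
After op 1 [order #1] market_buy(qty=5): fills=none; bids=[-] asks=[-]
After op 2 [order #2] limit_buy(price=98, qty=6): fills=none; bids=[#2:6@98] asks=[-]
After op 3 [order #3] market_sell(qty=8): fills=#2x#3:6@98; bids=[-] asks=[-]
After op 4 [order #4] limit_buy(price=104, qty=9): fills=none; bids=[#4:9@104] asks=[-]
After op 5 [order #5] limit_buy(price=105, qty=2): fills=none; bids=[#5:2@105 #4:9@104] asks=[-]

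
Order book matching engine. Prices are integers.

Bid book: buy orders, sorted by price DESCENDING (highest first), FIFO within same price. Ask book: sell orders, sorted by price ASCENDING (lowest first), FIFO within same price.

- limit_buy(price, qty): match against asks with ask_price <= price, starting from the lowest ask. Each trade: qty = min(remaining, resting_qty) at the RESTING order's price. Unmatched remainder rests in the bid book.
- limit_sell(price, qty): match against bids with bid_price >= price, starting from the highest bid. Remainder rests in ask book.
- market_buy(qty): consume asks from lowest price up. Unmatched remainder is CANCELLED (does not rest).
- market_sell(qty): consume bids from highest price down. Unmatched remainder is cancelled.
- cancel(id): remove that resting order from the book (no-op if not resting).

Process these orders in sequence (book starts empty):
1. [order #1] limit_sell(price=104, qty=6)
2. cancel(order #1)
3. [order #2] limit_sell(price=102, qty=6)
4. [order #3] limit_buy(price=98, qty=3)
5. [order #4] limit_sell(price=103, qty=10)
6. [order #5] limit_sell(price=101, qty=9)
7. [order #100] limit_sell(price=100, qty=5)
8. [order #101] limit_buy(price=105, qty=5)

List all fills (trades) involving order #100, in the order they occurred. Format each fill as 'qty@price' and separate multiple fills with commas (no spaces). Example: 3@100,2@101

After op 1 [order #1] limit_sell(price=104, qty=6): fills=none; bids=[-] asks=[#1:6@104]
After op 2 cancel(order #1): fills=none; bids=[-] asks=[-]
After op 3 [order #2] limit_sell(price=102, qty=6): fills=none; bids=[-] asks=[#2:6@102]
After op 4 [order #3] limit_buy(price=98, qty=3): fills=none; bids=[#3:3@98] asks=[#2:6@102]
After op 5 [order #4] limit_sell(price=103, qty=10): fills=none; bids=[#3:3@98] asks=[#2:6@102 #4:10@103]
After op 6 [order #5] limit_sell(price=101, qty=9): fills=none; bids=[#3:3@98] asks=[#5:9@101 #2:6@102 #4:10@103]
After op 7 [order #100] limit_sell(price=100, qty=5): fills=none; bids=[#3:3@98] asks=[#100:5@100 #5:9@101 #2:6@102 #4:10@103]
After op 8 [order #101] limit_buy(price=105, qty=5): fills=#101x#100:5@100; bids=[#3:3@98] asks=[#5:9@101 #2:6@102 #4:10@103]

Answer: 5@100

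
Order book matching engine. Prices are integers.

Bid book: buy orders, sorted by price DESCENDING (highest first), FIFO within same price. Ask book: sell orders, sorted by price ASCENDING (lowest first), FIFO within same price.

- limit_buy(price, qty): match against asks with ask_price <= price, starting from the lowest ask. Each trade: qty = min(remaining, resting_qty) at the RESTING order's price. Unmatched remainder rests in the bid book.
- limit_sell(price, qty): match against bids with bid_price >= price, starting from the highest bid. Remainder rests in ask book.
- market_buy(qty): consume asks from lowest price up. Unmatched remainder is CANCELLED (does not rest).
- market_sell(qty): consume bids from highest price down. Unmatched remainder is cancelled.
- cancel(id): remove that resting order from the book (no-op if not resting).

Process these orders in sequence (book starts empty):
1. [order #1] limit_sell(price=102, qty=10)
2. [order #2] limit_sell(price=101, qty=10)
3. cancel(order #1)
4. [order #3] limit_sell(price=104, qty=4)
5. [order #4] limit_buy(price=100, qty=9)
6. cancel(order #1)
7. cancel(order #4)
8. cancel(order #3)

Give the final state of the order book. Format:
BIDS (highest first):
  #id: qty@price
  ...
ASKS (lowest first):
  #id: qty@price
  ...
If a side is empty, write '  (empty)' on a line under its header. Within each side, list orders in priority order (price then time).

After op 1 [order #1] limit_sell(price=102, qty=10): fills=none; bids=[-] asks=[#1:10@102]
After op 2 [order #2] limit_sell(price=101, qty=10): fills=none; bids=[-] asks=[#2:10@101 #1:10@102]
After op 3 cancel(order #1): fills=none; bids=[-] asks=[#2:10@101]
After op 4 [order #3] limit_sell(price=104, qty=4): fills=none; bids=[-] asks=[#2:10@101 #3:4@104]
After op 5 [order #4] limit_buy(price=100, qty=9): fills=none; bids=[#4:9@100] asks=[#2:10@101 #3:4@104]
After op 6 cancel(order #1): fills=none; bids=[#4:9@100] asks=[#2:10@101 #3:4@104]
After op 7 cancel(order #4): fills=none; bids=[-] asks=[#2:10@101 #3:4@104]
After op 8 cancel(order #3): fills=none; bids=[-] asks=[#2:10@101]

Answer: BIDS (highest first):
  (empty)
ASKS (lowest first):
  #2: 10@101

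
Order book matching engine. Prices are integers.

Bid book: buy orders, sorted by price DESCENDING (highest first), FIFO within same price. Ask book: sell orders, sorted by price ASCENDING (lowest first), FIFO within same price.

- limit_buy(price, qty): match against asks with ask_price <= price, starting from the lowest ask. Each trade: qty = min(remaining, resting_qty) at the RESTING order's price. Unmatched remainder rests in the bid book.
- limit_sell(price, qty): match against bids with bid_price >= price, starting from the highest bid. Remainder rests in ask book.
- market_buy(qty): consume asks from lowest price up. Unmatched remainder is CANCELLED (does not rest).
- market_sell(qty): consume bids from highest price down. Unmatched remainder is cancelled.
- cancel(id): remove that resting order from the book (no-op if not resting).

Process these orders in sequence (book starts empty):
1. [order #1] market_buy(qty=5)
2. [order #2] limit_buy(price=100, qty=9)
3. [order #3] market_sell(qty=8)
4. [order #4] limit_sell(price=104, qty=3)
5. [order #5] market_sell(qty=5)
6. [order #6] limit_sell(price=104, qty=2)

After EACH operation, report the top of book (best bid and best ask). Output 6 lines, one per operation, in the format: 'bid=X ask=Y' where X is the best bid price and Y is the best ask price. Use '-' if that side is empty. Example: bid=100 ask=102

After op 1 [order #1] market_buy(qty=5): fills=none; bids=[-] asks=[-]
After op 2 [order #2] limit_buy(price=100, qty=9): fills=none; bids=[#2:9@100] asks=[-]
After op 3 [order #3] market_sell(qty=8): fills=#2x#3:8@100; bids=[#2:1@100] asks=[-]
After op 4 [order #4] limit_sell(price=104, qty=3): fills=none; bids=[#2:1@100] asks=[#4:3@104]
After op 5 [order #5] market_sell(qty=5): fills=#2x#5:1@100; bids=[-] asks=[#4:3@104]
After op 6 [order #6] limit_sell(price=104, qty=2): fills=none; bids=[-] asks=[#4:3@104 #6:2@104]

Answer: bid=- ask=-
bid=100 ask=-
bid=100 ask=-
bid=100 ask=104
bid=- ask=104
bid=- ask=104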